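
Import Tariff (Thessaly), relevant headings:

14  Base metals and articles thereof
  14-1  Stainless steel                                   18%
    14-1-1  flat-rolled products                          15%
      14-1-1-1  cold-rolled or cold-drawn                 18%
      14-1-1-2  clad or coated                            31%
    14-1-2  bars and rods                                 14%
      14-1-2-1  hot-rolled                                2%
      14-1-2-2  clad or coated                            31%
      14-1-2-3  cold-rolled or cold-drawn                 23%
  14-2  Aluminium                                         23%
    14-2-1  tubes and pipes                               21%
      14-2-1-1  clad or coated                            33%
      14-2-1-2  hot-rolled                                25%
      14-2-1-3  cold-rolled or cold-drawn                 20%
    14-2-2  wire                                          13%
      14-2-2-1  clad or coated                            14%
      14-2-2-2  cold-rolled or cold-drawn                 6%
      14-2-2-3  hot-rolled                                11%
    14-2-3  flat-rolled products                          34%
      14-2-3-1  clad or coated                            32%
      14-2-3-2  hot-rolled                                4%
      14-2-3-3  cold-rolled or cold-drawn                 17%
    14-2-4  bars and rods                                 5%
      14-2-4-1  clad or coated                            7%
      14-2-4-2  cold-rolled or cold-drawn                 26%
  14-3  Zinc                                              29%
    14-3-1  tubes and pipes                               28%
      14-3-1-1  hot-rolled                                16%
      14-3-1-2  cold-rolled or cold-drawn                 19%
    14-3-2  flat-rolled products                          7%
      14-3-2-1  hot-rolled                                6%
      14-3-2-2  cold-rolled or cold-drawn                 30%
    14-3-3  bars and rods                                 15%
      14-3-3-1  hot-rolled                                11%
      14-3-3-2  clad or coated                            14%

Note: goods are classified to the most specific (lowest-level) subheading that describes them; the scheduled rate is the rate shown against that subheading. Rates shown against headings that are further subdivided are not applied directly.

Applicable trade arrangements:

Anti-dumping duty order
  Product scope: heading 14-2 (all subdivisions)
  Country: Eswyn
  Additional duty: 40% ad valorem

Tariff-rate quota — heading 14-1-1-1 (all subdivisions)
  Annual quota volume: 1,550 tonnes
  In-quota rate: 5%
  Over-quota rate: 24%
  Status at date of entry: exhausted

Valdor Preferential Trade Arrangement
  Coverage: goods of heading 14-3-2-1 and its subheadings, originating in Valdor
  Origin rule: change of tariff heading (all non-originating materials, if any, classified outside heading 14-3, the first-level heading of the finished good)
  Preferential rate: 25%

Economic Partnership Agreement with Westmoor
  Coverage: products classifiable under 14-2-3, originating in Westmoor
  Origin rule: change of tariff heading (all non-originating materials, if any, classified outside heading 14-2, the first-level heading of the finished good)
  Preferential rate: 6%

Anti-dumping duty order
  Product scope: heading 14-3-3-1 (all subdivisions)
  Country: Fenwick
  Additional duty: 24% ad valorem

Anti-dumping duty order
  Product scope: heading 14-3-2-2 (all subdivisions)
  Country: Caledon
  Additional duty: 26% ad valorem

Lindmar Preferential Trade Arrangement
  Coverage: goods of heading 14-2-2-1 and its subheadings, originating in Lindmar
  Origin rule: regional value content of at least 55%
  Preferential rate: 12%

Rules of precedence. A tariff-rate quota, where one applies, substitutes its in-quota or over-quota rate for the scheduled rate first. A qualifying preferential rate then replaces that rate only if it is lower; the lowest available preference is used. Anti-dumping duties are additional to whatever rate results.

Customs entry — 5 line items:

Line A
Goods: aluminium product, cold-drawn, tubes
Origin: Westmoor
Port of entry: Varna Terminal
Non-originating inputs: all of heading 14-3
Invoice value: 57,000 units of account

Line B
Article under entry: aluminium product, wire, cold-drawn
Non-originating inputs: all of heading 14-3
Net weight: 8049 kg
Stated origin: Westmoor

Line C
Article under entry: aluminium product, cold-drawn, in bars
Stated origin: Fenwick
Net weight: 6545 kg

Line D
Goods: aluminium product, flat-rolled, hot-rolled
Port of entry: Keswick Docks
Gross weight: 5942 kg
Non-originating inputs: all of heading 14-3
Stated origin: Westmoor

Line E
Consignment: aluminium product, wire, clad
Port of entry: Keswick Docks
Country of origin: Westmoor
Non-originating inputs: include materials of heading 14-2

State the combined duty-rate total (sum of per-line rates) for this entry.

70%

Line A: aluminium → 14-2; tubes → 14-2-1; cold-drawn → 14-2-1-3. Scheduled 20%. Westmoor agreement on 14-2-3: 14-2-1-3 not covered. → 20%.
Line B: aluminium → 14-2; wire → 14-2-2; cold-drawn → 14-2-2-2. Scheduled 6%. Westmoor agreement on 14-2-3: 14-2-2-2 not covered. → 6%.
Line C: aluminium → 14-2; in bars → 14-2-4; cold-drawn → 14-2-4-2. Scheduled 26%. No special measure applies. → 26%.
Line D: aluminium → 14-2; flat-rolled → 14-2-3; hot-rolled → 14-2-3-2. Scheduled 4%. Westmoor agreement on 14-2-3: CTH met → 6% available; preference 6% not lower than 4% → no reduction. → 4%.
Line E: aluminium → 14-2; wire → 14-2-2; clad → 14-2-2-1. Scheduled 14%. Westmoor agreement on 14-2-3: 14-2-2-1 not covered. → 14%.
Sum: 20% + 6% + 26% + 4% + 14% = 70%.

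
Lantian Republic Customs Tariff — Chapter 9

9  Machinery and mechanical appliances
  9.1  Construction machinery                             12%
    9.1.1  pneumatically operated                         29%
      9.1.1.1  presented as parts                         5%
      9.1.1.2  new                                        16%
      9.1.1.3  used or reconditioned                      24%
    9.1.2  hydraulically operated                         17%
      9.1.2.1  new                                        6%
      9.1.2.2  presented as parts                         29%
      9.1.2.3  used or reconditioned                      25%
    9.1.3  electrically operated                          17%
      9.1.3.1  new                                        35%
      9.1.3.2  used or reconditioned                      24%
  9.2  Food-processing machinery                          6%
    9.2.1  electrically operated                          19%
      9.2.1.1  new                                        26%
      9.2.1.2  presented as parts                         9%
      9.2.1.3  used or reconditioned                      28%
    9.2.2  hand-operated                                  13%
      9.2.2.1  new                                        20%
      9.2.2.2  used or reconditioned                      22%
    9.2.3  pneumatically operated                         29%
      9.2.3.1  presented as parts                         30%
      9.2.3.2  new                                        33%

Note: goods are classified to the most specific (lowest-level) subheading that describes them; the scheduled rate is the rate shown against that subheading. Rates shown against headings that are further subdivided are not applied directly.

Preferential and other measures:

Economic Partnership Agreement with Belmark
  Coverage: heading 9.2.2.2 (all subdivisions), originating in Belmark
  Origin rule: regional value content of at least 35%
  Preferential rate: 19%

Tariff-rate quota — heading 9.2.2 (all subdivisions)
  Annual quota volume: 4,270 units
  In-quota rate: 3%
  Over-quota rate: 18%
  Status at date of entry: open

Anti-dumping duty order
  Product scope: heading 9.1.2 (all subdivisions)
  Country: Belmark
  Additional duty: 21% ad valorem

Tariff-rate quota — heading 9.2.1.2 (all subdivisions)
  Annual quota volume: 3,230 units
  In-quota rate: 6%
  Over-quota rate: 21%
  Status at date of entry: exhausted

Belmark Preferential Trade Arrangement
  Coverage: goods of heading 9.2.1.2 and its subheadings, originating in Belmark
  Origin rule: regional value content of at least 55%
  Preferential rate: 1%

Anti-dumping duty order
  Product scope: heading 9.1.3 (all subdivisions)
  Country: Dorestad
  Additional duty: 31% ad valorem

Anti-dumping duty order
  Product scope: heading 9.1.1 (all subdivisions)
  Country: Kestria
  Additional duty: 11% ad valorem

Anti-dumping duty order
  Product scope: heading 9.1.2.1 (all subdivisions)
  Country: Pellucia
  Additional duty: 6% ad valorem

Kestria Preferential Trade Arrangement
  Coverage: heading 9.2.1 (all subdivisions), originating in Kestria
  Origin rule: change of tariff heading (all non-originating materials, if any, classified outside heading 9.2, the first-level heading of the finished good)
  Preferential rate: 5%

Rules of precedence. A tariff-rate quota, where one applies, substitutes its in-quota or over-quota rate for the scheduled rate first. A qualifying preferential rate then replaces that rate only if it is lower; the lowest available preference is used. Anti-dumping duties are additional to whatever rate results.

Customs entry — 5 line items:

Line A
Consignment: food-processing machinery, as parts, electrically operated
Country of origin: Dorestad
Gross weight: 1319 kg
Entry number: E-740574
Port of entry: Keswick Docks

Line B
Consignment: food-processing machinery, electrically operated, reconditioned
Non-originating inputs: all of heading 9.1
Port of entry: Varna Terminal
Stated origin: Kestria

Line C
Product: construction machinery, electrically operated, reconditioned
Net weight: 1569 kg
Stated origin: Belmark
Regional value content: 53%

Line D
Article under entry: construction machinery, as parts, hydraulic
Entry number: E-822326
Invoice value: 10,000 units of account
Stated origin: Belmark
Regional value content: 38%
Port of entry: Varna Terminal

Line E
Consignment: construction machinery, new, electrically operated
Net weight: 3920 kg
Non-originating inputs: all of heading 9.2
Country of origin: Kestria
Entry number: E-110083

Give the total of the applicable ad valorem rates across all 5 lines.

135%

Line A: food-processing → 9.2; electrically operated → 9.2.1; as parts → 9.2.1.2. Scheduled 9%. quota on 9.2.1.2 exhausted → over-quota 21%. → 21%.
Line B: food-processing → 9.2; electrically operated → 9.2.1; reconditioned → 9.2.1.3. Scheduled 28%. Kestria agreement on 9.2.1: CTH met → 5% available; preferential 5%. → 5%.
Line C: construction → 9.1; electrically operated → 9.1.3; reconditioned → 9.1.3.2. Scheduled 24%. Belmark agreement on 9.2.2.2: 9.1.3.2 not covered; Belmark agreement on 9.2.1.2: 9.1.3.2 not covered. → 24%.
Line D: construction → 9.1; hydraulic → 9.1.2; as parts → 9.1.2.2. Scheduled 29%. Belmark agreement on 9.2.2.2: 9.1.2.2 not covered; Belmark agreement on 9.2.1.2: 9.1.2.2 not covered; anti-dumping (Belmark, 9.1.2): +21%; total 29% + 21% = 50%. → 50%.
Line E: construction → 9.1; electrically operated → 9.1.3; new → 9.1.3.1. Scheduled 35%. Kestria agreement on 9.2.1: 9.1.3.1 not covered. → 35%.
Sum: 21% + 5% + 24% + 50% + 35% = 135%.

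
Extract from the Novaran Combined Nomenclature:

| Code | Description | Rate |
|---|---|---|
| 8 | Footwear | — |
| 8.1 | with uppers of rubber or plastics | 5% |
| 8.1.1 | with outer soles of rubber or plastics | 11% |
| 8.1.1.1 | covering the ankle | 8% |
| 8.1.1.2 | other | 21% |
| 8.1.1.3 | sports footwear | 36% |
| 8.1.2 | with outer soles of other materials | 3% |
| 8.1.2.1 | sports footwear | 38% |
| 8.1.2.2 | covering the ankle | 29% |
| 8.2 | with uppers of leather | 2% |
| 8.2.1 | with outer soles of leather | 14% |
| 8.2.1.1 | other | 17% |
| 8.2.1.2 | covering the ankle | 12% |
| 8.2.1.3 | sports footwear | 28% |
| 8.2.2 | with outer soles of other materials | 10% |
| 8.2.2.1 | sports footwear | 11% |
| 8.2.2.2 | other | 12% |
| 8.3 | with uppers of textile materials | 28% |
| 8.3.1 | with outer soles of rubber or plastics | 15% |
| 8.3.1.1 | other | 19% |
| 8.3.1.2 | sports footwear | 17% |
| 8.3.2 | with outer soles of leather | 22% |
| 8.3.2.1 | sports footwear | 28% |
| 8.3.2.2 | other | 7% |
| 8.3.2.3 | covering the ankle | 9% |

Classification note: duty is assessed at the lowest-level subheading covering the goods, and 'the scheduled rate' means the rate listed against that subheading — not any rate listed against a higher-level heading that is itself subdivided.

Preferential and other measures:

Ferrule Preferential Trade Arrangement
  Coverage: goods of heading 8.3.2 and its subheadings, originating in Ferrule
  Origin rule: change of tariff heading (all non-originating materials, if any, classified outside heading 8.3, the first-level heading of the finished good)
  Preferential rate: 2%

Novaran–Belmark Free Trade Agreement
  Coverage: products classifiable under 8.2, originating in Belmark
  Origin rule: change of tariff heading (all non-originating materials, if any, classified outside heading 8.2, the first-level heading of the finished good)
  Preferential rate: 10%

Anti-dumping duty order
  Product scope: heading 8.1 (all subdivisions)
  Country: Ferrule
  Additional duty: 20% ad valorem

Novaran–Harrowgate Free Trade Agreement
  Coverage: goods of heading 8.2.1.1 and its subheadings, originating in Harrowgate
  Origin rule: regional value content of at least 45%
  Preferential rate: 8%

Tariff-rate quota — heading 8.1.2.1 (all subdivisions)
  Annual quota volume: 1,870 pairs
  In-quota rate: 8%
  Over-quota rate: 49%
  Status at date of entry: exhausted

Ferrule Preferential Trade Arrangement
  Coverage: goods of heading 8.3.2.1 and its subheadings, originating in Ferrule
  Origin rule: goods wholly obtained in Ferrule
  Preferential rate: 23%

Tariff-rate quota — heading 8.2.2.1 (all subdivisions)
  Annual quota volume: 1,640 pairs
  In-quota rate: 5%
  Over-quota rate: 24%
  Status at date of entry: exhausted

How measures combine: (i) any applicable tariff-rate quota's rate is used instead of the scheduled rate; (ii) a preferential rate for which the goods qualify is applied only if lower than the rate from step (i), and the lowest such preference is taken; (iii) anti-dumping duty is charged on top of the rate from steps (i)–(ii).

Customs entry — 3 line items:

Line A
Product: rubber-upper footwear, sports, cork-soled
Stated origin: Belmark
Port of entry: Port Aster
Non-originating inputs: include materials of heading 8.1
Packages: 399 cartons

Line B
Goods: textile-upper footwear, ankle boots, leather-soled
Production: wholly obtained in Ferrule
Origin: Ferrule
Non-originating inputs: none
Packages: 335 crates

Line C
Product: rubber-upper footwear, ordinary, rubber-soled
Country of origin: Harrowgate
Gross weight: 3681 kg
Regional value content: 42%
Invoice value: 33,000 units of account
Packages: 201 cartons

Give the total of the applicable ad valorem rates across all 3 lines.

Line A: rubber-upper → 8.1; cork-soled → 8.1.2; sports → 8.1.2.1. Scheduled 38%. quota on 8.1.2.1 exhausted → over-quota 49%; Belmark agreement on 8.2: 8.1.2.1 not covered. → 49%.
Line B: textile-upper → 8.3; leather-soled → 8.3.2; ankle boots → 8.3.2.3. Scheduled 9%. Ferrule agreement on 8.3.2: CTH met → 2% available; Ferrule agreement on 8.3.2.1: 8.3.2.3 not covered; preferential 2%. → 2%.
Line C: rubber-upper → 8.1; rubber-soled → 8.1.1; ordinary → 8.1.1.2. Scheduled 21%. Harrowgate agreement on 8.2.1.1: 8.1.1.2 not covered. → 21%.
Sum: 49% + 2% + 21% = 72%.

72%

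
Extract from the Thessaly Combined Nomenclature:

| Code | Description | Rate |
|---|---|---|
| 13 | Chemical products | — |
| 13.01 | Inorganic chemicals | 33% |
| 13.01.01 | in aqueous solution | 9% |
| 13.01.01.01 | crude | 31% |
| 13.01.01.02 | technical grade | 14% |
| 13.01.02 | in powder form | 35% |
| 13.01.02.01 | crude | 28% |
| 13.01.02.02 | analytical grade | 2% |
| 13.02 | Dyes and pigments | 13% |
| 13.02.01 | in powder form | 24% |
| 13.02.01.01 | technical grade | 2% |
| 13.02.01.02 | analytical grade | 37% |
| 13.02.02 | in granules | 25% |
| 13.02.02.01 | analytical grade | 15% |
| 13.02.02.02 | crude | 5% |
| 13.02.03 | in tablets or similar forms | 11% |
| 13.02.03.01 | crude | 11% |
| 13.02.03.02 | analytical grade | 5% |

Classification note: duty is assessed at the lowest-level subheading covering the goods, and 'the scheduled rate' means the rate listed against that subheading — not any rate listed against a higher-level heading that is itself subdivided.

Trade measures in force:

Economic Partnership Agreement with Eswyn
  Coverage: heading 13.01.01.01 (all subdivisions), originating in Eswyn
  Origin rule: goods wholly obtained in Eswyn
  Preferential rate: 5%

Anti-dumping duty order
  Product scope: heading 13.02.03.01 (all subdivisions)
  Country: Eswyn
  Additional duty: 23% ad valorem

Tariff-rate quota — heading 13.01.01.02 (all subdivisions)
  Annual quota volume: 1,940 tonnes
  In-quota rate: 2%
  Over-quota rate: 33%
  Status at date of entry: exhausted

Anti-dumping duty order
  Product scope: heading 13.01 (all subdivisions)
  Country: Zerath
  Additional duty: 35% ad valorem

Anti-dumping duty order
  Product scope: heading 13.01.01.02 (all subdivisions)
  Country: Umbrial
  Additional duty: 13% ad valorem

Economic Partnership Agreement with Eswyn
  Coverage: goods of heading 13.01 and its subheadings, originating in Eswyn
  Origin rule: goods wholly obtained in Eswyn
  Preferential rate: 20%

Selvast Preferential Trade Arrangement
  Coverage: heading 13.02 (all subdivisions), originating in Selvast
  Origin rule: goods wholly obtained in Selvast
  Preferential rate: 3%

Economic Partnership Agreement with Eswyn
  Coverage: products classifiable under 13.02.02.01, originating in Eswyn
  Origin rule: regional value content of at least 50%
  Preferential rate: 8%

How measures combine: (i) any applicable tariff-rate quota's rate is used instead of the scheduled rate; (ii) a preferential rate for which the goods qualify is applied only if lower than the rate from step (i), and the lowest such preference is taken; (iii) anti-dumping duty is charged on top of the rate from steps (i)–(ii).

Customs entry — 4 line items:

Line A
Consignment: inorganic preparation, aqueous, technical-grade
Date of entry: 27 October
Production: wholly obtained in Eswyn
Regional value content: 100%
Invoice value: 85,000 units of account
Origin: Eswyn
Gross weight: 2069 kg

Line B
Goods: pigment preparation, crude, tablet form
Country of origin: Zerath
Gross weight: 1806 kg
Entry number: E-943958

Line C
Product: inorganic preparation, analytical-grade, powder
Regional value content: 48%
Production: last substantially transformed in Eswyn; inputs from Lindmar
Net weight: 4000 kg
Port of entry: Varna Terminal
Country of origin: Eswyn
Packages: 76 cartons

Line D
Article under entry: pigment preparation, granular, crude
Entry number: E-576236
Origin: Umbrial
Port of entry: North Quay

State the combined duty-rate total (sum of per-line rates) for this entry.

Line A: inorganic → 13.01; aqueous → 13.01.01; technical-grade → 13.01.01.02. Scheduled 14%. quota on 13.01.01.02 exhausted → over-quota 33%; Eswyn agreement on 13.01.01.01: 13.01.01.02 not covered; Eswyn agreement on 13.01: wholly obtained → 20% available; Eswyn agreement on 13.02.02.01: 13.01.01.02 not covered; preferential 20%. → 20%.
Line B: pigment → 13.02; tablet form → 13.02.03; crude → 13.02.03.01. Scheduled 11%. No special measure applies. → 11%.
Line C: inorganic → 13.01; powder → 13.01.02; analytical-grade → 13.01.02.02. Scheduled 2%. Eswyn agreement on 13.01.01.01: 13.01.02.02 not covered; Eswyn agreement on 13.01: not wholly obtained; Eswyn agreement on 13.02.02.01: 13.01.02.02 not covered. → 2%.
Line D: pigment → 13.02; granular → 13.02.02; crude → 13.02.02.02. Scheduled 5%. No special measure applies. → 5%.
Sum: 20% + 11% + 2% + 5% = 38%.

38%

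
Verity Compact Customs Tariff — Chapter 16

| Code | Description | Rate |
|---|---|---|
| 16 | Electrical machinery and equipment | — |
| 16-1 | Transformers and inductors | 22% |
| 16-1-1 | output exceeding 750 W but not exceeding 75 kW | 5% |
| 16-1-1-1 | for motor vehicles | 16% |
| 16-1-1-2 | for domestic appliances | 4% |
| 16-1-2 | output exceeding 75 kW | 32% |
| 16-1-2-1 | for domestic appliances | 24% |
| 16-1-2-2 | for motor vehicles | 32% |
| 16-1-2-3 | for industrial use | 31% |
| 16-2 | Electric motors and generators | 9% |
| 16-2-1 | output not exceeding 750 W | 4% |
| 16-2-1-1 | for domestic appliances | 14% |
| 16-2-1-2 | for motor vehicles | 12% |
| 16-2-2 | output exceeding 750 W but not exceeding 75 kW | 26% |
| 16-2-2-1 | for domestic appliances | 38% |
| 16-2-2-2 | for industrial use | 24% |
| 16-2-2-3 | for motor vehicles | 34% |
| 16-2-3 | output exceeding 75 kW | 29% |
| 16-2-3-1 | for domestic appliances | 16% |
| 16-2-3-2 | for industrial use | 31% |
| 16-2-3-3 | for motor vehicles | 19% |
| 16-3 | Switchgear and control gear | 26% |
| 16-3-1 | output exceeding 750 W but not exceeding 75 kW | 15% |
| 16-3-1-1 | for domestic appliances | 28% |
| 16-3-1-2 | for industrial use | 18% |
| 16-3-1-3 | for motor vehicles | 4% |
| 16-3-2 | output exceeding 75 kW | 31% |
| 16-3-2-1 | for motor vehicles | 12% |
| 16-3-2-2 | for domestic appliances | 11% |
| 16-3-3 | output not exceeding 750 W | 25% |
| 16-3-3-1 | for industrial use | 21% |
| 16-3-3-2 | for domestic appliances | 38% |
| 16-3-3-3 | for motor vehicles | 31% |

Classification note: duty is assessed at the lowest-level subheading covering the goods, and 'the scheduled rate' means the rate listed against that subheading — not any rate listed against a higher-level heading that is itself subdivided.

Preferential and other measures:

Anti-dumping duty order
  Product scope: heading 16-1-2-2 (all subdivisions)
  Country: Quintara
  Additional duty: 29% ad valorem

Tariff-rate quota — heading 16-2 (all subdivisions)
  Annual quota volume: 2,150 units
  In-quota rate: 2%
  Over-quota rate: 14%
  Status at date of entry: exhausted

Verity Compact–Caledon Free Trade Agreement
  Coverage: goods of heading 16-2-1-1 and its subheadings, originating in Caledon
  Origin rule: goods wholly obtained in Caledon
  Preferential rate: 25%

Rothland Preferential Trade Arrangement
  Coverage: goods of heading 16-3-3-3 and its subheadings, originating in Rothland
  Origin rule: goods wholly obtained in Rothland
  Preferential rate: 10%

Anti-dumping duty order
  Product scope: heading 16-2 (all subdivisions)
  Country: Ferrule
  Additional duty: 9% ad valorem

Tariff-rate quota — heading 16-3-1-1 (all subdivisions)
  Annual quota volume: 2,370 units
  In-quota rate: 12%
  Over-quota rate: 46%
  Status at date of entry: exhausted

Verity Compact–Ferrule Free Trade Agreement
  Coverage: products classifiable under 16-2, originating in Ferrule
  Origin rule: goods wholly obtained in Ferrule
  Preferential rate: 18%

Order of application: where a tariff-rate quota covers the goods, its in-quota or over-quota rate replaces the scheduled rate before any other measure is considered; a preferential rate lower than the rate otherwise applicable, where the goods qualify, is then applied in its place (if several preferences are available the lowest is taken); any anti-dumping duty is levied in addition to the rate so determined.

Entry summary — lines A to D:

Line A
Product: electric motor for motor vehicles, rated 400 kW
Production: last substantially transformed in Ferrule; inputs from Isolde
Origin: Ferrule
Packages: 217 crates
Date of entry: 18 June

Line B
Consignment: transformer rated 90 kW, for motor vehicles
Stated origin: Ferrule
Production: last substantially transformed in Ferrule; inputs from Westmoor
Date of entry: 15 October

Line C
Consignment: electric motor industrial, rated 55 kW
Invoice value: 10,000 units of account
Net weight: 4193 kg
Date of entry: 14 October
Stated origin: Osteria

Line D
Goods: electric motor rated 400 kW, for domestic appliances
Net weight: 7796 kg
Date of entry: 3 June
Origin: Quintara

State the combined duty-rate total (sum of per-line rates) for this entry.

Line A: electric motor → 16-2; rated 400 kW → 16-2-3; for motor vehicles → 16-2-3-3. Scheduled 19%. quota on 16-2 exhausted → over-quota 14%; Ferrule agreement on 16-2: not wholly obtained; anti-dumping (Ferrule, 16-2): +9%; total 14% + 9% = 23%. → 23%.
Line B: transformer → 16-1; rated 90 kW → 16-1-2; for motor vehicles → 16-1-2-2. Scheduled 32%. Ferrule agreement on 16-2: 16-1-2-2 not covered. → 32%.
Line C: electric motor → 16-2; rated 55 kW → 16-2-2; industrial → 16-2-2-2. Scheduled 24%. quota on 16-2 exhausted → over-quota 14%. → 14%.
Line D: electric motor → 16-2; rated 400 kW → 16-2-3; for domestic appliances → 16-2-3-1. Scheduled 16%. quota on 16-2 exhausted → over-quota 14%. → 14%.
Sum: 23% + 32% + 14% + 14% = 83%.

83%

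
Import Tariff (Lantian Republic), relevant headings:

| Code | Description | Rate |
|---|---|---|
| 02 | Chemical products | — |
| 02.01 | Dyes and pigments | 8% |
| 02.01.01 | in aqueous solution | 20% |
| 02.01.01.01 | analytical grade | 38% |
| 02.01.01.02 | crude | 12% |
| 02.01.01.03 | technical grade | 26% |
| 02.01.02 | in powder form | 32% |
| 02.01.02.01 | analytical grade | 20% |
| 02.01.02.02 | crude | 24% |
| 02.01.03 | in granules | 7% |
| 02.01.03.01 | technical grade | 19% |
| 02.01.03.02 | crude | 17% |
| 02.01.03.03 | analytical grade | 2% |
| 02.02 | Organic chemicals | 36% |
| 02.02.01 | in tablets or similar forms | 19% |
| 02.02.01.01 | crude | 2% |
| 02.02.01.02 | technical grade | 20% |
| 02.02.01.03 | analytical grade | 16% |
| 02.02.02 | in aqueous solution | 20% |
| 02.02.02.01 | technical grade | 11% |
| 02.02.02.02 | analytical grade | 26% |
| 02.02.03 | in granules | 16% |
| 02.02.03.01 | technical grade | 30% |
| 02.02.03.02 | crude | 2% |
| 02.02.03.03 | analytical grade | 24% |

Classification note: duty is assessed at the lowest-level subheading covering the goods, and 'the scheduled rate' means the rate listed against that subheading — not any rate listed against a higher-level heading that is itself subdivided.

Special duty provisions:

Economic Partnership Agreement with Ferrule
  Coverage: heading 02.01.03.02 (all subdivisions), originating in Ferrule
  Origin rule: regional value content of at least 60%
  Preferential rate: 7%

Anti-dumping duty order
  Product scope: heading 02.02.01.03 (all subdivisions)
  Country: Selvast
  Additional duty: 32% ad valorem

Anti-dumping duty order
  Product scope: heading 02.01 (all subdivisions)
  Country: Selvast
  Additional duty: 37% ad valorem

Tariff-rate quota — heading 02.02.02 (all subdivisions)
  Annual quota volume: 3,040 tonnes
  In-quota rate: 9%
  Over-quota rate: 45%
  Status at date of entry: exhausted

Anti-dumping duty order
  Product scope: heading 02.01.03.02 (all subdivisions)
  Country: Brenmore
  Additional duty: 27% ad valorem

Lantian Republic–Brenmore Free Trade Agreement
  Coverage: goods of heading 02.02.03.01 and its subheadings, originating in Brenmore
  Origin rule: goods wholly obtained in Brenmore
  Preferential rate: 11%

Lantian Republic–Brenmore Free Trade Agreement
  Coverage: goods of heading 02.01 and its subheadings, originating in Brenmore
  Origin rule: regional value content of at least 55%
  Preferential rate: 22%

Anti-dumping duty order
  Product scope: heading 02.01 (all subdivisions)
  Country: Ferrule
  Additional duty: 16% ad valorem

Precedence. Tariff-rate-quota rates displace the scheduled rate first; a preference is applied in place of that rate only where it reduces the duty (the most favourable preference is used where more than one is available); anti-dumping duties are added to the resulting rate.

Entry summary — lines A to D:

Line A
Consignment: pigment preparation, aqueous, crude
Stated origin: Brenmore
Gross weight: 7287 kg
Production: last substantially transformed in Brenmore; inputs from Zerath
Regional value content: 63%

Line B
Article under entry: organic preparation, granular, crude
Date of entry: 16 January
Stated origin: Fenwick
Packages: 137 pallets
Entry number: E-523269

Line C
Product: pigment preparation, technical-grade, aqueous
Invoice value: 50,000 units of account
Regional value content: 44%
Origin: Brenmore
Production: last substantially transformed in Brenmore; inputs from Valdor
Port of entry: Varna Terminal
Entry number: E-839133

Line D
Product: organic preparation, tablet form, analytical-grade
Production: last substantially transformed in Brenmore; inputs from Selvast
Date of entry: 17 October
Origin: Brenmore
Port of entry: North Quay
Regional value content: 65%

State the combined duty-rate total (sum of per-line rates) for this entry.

56%

Line A: pigment → 02.01; aqueous → 02.01.01; crude → 02.01.01.02. Scheduled 12%. Brenmore agreement on 02.02.03.01: 02.01.01.02 not covered; Brenmore agreement on 02.01: RVC ≥ 55% → 22% available; preference 22% not lower than 12% → no reduction. → 12%.
Line B: organic → 02.02; granular → 02.02.03; crude → 02.02.03.02. Scheduled 2%. No special measure applies. → 2%.
Line C: pigment → 02.01; aqueous → 02.01.01; technical-grade → 02.01.01.03. Scheduled 26%. Brenmore agreement on 02.02.03.01: 02.01.01.03 not covered; Brenmore agreement on 02.01: RVC < 55%. → 26%.
Line D: organic → 02.02; tablet form → 02.02.01; analytical-grade → 02.02.01.03. Scheduled 16%. Brenmore agreement on 02.02.03.01: 02.02.01.03 not covered; Brenmore agreement on 02.01: 02.02.01.03 not covered. → 16%.
Sum: 12% + 2% + 26% + 16% = 56%.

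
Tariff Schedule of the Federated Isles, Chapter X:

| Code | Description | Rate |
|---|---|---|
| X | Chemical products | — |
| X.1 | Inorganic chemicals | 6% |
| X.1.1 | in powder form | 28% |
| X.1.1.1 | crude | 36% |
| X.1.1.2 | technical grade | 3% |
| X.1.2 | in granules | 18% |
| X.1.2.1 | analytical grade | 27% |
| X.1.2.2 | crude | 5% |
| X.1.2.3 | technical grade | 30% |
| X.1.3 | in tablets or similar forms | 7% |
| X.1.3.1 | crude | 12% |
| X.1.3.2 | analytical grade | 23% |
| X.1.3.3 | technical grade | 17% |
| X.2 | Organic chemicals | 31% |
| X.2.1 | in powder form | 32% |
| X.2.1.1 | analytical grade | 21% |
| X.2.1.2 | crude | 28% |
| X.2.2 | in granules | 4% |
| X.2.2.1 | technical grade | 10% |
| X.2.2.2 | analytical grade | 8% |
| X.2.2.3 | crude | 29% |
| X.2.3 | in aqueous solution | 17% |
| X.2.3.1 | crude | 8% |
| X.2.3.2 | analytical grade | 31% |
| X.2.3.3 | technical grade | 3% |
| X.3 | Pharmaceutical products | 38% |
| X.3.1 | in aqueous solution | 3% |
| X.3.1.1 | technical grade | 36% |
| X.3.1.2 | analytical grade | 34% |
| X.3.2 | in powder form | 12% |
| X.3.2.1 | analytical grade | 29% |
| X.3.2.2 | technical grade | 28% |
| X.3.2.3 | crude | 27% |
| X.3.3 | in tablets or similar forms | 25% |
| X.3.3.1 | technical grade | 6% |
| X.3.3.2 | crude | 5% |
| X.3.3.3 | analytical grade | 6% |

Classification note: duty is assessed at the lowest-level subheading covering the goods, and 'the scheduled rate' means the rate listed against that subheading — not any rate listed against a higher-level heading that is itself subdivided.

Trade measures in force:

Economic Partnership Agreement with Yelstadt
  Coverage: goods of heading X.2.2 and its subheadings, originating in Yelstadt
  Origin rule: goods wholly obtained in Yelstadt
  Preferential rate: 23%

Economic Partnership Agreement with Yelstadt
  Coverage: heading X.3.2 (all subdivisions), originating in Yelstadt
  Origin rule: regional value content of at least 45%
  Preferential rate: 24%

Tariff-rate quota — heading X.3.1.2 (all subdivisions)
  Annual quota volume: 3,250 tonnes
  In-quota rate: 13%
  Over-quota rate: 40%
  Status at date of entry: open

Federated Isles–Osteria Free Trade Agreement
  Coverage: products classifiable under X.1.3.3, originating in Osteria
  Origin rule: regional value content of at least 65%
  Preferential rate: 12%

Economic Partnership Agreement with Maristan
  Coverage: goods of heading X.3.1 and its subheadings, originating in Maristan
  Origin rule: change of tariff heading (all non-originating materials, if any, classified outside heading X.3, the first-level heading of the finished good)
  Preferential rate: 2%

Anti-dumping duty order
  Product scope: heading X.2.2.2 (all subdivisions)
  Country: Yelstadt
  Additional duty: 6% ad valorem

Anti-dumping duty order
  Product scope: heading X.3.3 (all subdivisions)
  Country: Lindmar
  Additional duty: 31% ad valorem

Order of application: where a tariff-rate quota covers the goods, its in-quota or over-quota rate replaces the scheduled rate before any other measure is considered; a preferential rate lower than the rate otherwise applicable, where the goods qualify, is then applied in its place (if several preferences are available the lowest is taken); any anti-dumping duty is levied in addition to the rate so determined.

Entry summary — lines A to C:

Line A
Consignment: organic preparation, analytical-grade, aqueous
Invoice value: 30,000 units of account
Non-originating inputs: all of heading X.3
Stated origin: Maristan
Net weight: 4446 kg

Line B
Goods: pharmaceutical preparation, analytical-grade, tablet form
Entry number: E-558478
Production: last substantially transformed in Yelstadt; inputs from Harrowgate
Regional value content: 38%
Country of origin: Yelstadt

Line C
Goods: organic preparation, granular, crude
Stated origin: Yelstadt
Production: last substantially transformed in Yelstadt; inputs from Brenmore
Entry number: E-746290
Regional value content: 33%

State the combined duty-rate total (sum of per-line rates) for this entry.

Line A: organic → X.2; aqueous → X.2.3; analytical-grade → X.2.3.2. Scheduled 31%. Maristan agreement on X.3.1: X.2.3.2 not covered. → 31%.
Line B: pharmaceutical → X.3; tablet form → X.3.3; analytical-grade → X.3.3.3. Scheduled 6%. Yelstadt agreement on X.2.2: X.3.3.3 not covered; Yelstadt agreement on X.3.2: X.3.3.3 not covered. → 6%.
Line C: organic → X.2; granular → X.2.2; crude → X.2.2.3. Scheduled 29%. Yelstadt agreement on X.2.2: not wholly obtained; Yelstadt agreement on X.3.2: X.2.2.3 not covered. → 29%.
Sum: 31% + 6% + 29% = 66%.

66%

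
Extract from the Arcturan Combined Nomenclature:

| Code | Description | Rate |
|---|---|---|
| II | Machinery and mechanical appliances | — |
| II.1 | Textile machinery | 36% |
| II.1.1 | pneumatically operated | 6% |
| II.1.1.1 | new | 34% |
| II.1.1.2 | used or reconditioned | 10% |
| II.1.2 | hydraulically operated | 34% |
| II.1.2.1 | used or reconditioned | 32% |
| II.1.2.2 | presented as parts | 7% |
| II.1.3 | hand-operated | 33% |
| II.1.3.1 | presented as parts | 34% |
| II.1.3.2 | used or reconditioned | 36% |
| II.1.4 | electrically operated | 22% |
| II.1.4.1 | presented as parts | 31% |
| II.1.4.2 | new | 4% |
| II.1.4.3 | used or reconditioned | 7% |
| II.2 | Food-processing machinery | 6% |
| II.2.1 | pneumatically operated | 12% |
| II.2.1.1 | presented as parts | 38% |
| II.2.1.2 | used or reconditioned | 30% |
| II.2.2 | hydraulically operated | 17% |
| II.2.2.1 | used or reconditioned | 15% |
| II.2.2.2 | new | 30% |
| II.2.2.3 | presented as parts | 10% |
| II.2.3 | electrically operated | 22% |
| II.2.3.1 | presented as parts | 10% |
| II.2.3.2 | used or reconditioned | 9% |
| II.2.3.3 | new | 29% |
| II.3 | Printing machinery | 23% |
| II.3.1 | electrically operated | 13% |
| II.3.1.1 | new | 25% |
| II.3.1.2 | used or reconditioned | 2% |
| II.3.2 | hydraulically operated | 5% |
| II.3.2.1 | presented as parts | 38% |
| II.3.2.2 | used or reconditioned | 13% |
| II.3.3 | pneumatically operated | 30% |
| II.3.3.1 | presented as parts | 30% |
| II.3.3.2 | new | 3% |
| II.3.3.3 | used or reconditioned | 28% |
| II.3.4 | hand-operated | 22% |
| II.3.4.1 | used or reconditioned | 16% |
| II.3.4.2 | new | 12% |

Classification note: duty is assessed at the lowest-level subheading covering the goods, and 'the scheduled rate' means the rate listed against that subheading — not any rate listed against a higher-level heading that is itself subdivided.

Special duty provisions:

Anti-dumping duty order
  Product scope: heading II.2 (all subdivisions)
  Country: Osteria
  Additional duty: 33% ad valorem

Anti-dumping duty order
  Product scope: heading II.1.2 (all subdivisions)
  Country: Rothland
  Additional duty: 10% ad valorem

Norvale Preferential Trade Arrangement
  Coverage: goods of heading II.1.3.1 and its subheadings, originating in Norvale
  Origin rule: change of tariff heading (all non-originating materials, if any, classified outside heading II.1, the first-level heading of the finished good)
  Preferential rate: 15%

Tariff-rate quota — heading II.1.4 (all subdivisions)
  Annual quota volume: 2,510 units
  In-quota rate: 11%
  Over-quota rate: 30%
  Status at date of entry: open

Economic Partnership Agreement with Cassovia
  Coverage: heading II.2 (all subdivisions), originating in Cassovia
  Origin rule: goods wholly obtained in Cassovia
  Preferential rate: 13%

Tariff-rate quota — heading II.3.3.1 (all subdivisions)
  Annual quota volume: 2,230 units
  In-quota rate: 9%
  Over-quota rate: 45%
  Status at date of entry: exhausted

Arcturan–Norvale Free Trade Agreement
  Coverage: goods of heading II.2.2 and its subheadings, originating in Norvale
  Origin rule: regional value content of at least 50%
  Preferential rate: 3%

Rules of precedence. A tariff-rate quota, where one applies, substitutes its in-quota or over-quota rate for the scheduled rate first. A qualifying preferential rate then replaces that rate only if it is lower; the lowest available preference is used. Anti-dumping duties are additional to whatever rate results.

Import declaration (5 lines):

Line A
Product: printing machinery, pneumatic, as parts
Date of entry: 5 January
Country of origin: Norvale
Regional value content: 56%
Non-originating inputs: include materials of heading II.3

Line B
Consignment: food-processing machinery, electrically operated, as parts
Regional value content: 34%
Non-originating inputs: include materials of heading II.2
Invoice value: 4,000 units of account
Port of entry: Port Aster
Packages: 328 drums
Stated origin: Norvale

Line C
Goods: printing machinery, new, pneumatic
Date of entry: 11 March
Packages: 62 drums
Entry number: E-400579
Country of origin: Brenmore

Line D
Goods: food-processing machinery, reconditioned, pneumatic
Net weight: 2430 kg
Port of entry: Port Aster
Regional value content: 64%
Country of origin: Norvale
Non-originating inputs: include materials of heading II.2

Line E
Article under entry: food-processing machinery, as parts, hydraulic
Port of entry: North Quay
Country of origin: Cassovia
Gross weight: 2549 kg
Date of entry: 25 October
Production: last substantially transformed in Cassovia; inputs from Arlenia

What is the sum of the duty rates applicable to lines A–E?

Line A: printing → II.3; pneumatic → II.3.3; as parts → II.3.3.1. Scheduled 30%. quota on II.3.3.1 exhausted → over-quota 45%; Norvale agreement on II.1.3.1: II.3.3.1 not covered; Norvale agreement on II.2.2: II.3.3.1 not covered. → 45%.
Line B: food-processing → II.2; electrically operated → II.2.3; as parts → II.2.3.1. Scheduled 10%. Norvale agreement on II.1.3.1: II.2.3.1 not covered; Norvale agreement on II.2.2: II.2.3.1 not covered. → 10%.
Line C: printing → II.3; pneumatic → II.3.3; new → II.3.3.2. Scheduled 3%. No special measure applies. → 3%.
Line D: food-processing → II.2; pneumatic → II.2.1; reconditioned → II.2.1.2. Scheduled 30%. Norvale agreement on II.1.3.1: II.2.1.2 not covered; Norvale agreement on II.2.2: II.2.1.2 not covered. → 30%.
Line E: food-processing → II.2; hydraulic → II.2.2; as parts → II.2.2.3. Scheduled 10%. Cassovia agreement on II.2: not wholly obtained. → 10%.
Sum: 45% + 10% + 3% + 30% + 10% = 98%.

98%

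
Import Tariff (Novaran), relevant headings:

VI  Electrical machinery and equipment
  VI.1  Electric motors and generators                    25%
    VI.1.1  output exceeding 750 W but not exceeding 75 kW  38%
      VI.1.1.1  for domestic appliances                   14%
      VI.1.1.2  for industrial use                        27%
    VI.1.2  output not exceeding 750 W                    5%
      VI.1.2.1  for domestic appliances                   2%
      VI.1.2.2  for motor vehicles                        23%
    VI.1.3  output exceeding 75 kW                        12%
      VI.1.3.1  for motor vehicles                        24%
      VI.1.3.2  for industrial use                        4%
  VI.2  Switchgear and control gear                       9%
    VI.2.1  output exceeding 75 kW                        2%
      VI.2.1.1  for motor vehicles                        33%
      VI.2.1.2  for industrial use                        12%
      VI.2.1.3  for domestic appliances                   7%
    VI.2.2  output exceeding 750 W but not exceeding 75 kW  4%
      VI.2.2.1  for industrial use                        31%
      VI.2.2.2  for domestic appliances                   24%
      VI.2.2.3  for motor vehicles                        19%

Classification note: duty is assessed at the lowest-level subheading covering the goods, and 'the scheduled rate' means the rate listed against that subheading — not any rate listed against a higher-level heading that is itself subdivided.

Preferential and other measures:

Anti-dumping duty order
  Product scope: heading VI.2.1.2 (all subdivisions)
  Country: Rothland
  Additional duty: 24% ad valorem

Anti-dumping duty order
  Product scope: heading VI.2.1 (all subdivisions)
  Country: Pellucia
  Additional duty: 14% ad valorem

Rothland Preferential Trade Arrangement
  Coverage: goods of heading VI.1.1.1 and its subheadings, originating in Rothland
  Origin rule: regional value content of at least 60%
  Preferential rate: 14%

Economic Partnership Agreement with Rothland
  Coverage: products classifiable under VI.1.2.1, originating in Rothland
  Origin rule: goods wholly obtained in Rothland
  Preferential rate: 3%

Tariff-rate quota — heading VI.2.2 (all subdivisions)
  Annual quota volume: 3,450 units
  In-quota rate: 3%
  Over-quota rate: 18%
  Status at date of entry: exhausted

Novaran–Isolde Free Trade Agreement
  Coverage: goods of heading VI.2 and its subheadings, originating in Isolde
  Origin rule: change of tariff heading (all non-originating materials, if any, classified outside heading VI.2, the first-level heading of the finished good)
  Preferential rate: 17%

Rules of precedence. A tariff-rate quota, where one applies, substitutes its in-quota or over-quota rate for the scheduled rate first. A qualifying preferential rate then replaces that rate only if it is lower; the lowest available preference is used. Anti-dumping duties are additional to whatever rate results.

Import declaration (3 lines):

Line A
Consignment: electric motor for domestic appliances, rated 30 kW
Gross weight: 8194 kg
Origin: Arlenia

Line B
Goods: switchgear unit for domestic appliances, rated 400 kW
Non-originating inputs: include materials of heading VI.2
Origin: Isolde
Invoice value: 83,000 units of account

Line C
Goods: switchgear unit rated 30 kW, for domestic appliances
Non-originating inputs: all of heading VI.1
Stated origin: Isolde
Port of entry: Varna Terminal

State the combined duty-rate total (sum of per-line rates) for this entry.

38%

Line A: electric motor → VI.1; rated 30 kW → VI.1.1; for domestic appliances → VI.1.1.1. Scheduled 14%. No special measure applies. → 14%.
Line B: switchgear unit → VI.2; rated 400 kW → VI.2.1; for domestic appliances → VI.2.1.3. Scheduled 7%. Isolde agreement on VI.2: CTH not met. → 7%.
Line C: switchgear unit → VI.2; rated 30 kW → VI.2.2; for domestic appliances → VI.2.2.2. Scheduled 24%. quota on VI.2.2 exhausted → over-quota 18%; Isolde agreement on VI.2: CTH met → 17% available; preferential 17%. → 17%.
Sum: 14% + 7% + 17% = 38%.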